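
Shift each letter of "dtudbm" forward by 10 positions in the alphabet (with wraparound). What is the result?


Input: 'dtudbm', shift = 10
Operation: for each letter, (position + 10) mod 26
Mapping: 'd'(3+10=13)->'n', 't'(19+10=29, 29 mod 26=3)->'d', 'u'(20+10=30, 30 mod 26=4)->'e', 'd'(3+10=13)->'n', 'b'(1+10=11)->'l', 'm'(12+10=22)->'w'
Result: ndenlw


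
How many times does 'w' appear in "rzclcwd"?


Input string: 'rzclcwd'
Target character: 'w'
Scan each position: s[5]='w'
Matches found at indices: 5
Total: 1


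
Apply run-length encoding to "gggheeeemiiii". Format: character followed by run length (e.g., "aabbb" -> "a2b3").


Input: 'gggheeeemiiii'
Operation: identify consecutive runs
Runs: 'ggg' -> g3, 'h' -> h1, 'eeee' -> e4, 'm' -> m1, 'iiii' -> i4
Encoded: g3h1e4m1i4


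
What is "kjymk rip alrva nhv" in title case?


Input string: 'kjymk rip alrva nhv'
Operation: capitalize first letter of each word
Word transformations: 'kjymk'->'Kjymk', 'rip'->'Rip', 'alrva'->'Alrva', 'nhv'->'Nhv'
Result: Kjymk Rip Alrva Nhv


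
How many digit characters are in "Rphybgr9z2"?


Input string: 'Rphybgr9z2'
Operation: count digit characters (0-9)
Scan: 'R', 'p', 'h', 'y', 'b', 'g', 'r', '9'(digit), 'z', '2'(digit)
Digits found: 2
Result: 2


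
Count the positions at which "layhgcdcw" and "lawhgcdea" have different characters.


String 1: 'layhgcdcw'
String 2: 'lawhgcdea'
Compare each position: pos 0: 'l'=='l', pos 1: 'a'=='a', pos 2: 'y'!='w', pos 3: 'h'=='h', pos 4: 'g'=='g', pos 5: 'c'=='c', pos 6: 'd'=='d', pos 7: 'c'!='e', pos 8: 'w'!='a'
Differing positions: 3
Hamming distance: 3


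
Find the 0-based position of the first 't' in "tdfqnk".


Input string: 'tdfqnk'
Target: 't'
Scanning left to right: s[0]='t'
First match at index: 0


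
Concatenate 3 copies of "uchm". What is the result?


Input string: 'uchm'
Operation: repeat 3 times
Concatenation: 'uchm' + 'uchm' + 'uchm'
Result: uchmuchmuchm


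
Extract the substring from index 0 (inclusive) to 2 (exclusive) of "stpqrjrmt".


Input string: 'stpqrjrmt'
Operation: slice [0:2]
Extract characters: s[0]='s', s[1]='t'
Result: st


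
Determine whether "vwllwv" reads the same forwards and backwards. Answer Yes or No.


Input string: 'vwllwv'
Reversed: 'vwllwv'
Compare pairs: s[0]='v' vs s[5]='v' (match), s[1]='w' vs s[4]='w' (match), s[2]='l' vs s[3]='l' (match)
Palindrome: Yes


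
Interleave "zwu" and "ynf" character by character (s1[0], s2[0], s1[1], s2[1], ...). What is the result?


String 1: 'zwu'
String 2: 'ynf'
Operation: alternate characters
Pairs: 'z'+'y', 'w'+'n', 'u'+'f'
Result: zywnuf


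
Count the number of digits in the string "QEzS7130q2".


Input string: 'QEzS7130q2'
Operation: count digit characters (0-9)
Scan: 'Q', 'E', 'z', 'S', '7'(digit), '1'(digit), '3'(digit), '0'(digit), 'q', '2'(digit)
Digits found: 5
Result: 5


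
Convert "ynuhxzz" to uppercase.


Input string: 'ynuhxzz'
Operation: convert each letter to uppercase
Mapping: 'y'->'Y', 'n'->'N', 'u'->'U', 'h'->'H', 'x'->'X', 'z'->'Z', 'z'->'Z'
Result: YNUHXZZ


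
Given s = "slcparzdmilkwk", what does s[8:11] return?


Input string: 'slcparzdmilkwk'
Operation: slice [8:11]
Extract characters: s[8]='m', s[9]='i', s[10]='l'
Result: mil


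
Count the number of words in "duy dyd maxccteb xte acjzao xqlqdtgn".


Input string: 'duy dyd maxccteb xte acjzao xqlqdtgn'
Operation: split by spaces
Words found: 'duy', 'dyd', 'maxccteb', 'xte', 'acjzao', 'xqlqdtgn'
Word count: 6


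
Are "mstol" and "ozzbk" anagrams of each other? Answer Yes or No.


String 1: 'mstol' -> sorted: 'lmost'
String 2: 'ozzbk' -> sorted: 'bkozz'
Compare sorted forms: 'lmost' != 'bkozz'
Anagram: No


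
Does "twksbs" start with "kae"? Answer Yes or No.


Input string: 'twksbs'
Prefix to check: 'kae'
First 3 characters of input: 'twk'
Match: False
Result: No


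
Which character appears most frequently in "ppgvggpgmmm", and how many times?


Input: 'ppgvggpgmmm'
Operation: tally each character
Counts: 'g':4, 'm':3, 'p':3, 'v':1
Maximum: 'g' appears 4 times


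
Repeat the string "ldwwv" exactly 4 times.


Input string: 'ldwwv'
Operation: repeat 4 times
Concatenation: 'ldwwv' + 'ldwwv' + 'ldwwv' + 'ldwwv'
Result: ldwwvldwwvldwwvldwwv


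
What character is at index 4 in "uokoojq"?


Input string: 'uokoojq'
Operation: get character at index 4
Index mapping: s[0]='u', s[1]='o', s[2]='k', s[3]='o', s[4]='o'
Result: 'o'


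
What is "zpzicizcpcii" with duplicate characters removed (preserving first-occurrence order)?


Input: 'zpzicizcpcii'
Operation: keep first occurrence of each character
Scan: s[0]='z' new -> keep; s[1]='p' new -> keep; s[2]='z' seen -> skip; s[3]='i' new -> keep; s[4]='c' new -> keep; s[5]='i' seen -> skip; s[6]='z' seen -> skip; s[7]='c' seen -> skip; s[8]='p' seen -> skip; s[9]='c' seen -> skip; s[10]='i' seen -> skip; s[11]='i' seen -> skip
Result: zpic


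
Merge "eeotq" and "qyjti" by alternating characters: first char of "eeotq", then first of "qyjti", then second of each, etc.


String 1: 'eeotq'
String 2: 'qyjti'
Operation: alternate characters
Pairs: 'e'+'q', 'e'+'y', 'o'+'j', 't'+'t', 'q'+'i'
Result: eqeyojttqi


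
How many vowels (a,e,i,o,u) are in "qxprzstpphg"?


Input string: 'qxprzstpphg'
Operation: count vowels (a, e, i, o, u)
Scan: s[0]='q', s[1]='x', s[2]='p', s[3]='r', s[4]='z', s[5]='s', s[6]='t', s[7]='p', s[8]='p', s[9]='h', s[10]='g'
Vowels found: 0
Result: 0


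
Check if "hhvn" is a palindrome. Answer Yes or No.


Input string: 'hhvn'
Reversed: 'nvhh'
Compare pairs: s[0]='h' vs s[3]='n' (mismatch), s[1]='h' vs s[2]='v' (mismatch)
Palindrome: No


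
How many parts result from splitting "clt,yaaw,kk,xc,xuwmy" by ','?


Input string: 'clt,yaaw,kk,xc,xuwmy'
Delimiter: ','
Split result: 'clt', 'yaaw', 'kk', 'xc', 'xuwmy'
Number of parts: 5


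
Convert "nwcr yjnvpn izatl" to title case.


Input string: 'nwcr yjnvpn izatl'
Operation: capitalize first letter of each word
Word transformations: 'nwcr'->'Nwcr', 'yjnvpn'->'Yjnvpn', 'izatl'->'Izatl'
Result: Nwcr Yjnvpn Izatl


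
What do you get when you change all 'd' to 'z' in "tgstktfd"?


Input string: 'tgstktfd'
Operation: replace 'd' with 'z'
Positions of 'd': 7
After replacement: tgstktfz


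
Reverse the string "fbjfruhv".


Input string: 'fbjfruhv'
Operation: reverse character order
Original order: 'f' -> 'b' -> 'j' -> 'f' -> 'r' -> 'u' -> 'h' -> 'v'
Reversed order: 'v' -> 'h' -> 'u' -> 'r' -> 'f' -> 'j' -> 'b' -> 'f'
Result: vhurfjbf


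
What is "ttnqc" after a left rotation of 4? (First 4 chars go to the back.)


Input: 'ttnqc', shift = 4
Operation: split at index 4 and swap parts
Front part s[0:4] = 'ttnq'
Back part s[4:] = 'c'
Rotated = back + front = 'c' + 'ttnq'
Result: cttnq


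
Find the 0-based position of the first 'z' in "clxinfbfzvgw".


Input string: 'clxinfbfzvgw'
Target: 'z'
Scanning left to right: s[0]='c', s[1]='l', s[2]='x', s[3]='i', s[4]='n', s[5]='f', s[6]='b', s[7]='f', s[8]='z'
First match at index: 8


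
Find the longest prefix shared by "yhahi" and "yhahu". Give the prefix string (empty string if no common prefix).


String 1: 'yhahi'
String 2: 'yhahu'
Compare position by position:
pos 0: 'y' vs 'y' match
pos 1: 'h' vs 'h' match
pos 2: 'a' vs 'a' match
pos 3: 'h' vs 'h' match
pos 4: 'i' vs 'u' differ -> stop
Longest common prefix: "yhah" (length 4)


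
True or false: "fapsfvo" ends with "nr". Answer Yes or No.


Input string: 'fapsfvo'
Suffix to check: 'nr'
Last 2 characters of input: 'vo'
Match: False
Result: No


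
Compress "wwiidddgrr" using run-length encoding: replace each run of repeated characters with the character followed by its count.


Input: 'wwiidddgrr'
Operation: identify consecutive runs
Runs: 'ww' -> w2, 'ii' -> i2, 'ddd' -> d3, 'g' -> g1, 'rr' -> r2
Encoded: w2i2d3g1r2


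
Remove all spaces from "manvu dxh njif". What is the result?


Input string: 'manvu dxh njif'
Operation: remove all spaces
Words: 'manvu', 'dxh', 'njif'
Join without spaces: manvudxhnjif


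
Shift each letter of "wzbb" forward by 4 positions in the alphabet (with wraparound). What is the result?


Input: 'wzbb', shift = 4
Operation: for each letter, (position + 4) mod 26
Mapping: 'w'(22+4=26, 26 mod 26=0)->'a', 'z'(25+4=29, 29 mod 26=3)->'d', 'b'(1+4=5)->'f', 'b'(1+4=5)->'f'
Result: adff


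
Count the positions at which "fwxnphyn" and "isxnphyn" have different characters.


String 1: 'fwxnphyn'
String 2: 'isxnphyn'
Compare each position: pos 0: 'f'!='i', pos 1: 'w'!='s', pos 2: 'x'=='x', pos 3: 'n'=='n', pos 4: 'p'=='p', pos 5: 'h'=='h', pos 6: 'y'=='y', pos 7: 'n'=='n'
Differing positions: 2
Hamming distance: 2


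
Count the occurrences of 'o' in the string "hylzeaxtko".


Input string: 'hylzeaxtko'
Target character: 'o'
Scan each position: s[9]='o'
Matches found at indices: 9
Total: 1


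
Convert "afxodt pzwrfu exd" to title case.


Input string: 'afxodt pzwrfu exd'
Operation: capitalize first letter of each word
Word transformations: 'afxodt'->'Afxodt', 'pzwrfu'->'Pzwrfu', 'exd'->'Exd'
Result: Afxodt Pzwrfu Exd


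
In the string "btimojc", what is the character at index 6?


Input string: 'btimojc'
Operation: get character at index 6
Index mapping: s[0]='b', s[1]='t', s[2]='i', s[3]='m', s[4]='o', s[5]='j', s[6]='c'
Result: 'c'


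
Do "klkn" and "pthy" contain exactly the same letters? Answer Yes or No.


String 1: 'klkn' -> sorted: 'kkln'
String 2: 'pthy' -> sorted: 'hpty'
Compare sorted forms: 'kkln' != 'hpty'
Anagram: No


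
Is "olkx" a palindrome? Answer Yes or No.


Input string: 'olkx'
Reversed: 'xklo'
Compare pairs: s[0]='o' vs s[3]='x' (mismatch), s[1]='l' vs s[2]='k' (mismatch)
Palindrome: No


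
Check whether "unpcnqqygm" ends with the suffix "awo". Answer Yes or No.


Input string: 'unpcnqqygm'
Suffix to check: 'awo'
Last 3 characters of input: 'ygm'
Match: False
Result: No


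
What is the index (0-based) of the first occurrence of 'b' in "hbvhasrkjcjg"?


Input string: 'hbvhasrkjcjg'
Target: 'b'
Scanning left to right: s[0]='h', s[1]='b'
First match at index: 1


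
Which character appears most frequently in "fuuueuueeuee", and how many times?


Input: 'fuuueuueeuee'
Operation: tally each character
Counts: 'e':5, 'f':1, 'u':6
Maximum: 'u' appears 6 times


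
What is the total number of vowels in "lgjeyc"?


Input string: 'lgjeyc'
Operation: count vowels (a, e, i, o, u)
Scan: s[0]='l', s[1]='g', s[2]='j', s[3]='e' (vowel), s[4]='y', s[5]='c'
Vowels found: 1
Result: 1


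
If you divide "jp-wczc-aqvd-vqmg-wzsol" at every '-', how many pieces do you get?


Input string: 'jp-wczc-aqvd-vqmg-wzsol'
Delimiter: '-'
Split result: 'jp', 'wczc', 'aqvd', 'vqmg', 'wzsol'
Number of parts: 5


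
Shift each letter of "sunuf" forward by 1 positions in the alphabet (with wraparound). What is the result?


Input: 'sunuf', shift = 1
Operation: for each letter, (position + 1) mod 26
Mapping: 's'(18+1=19)->'t', 'u'(20+1=21)->'v', 'n'(13+1=14)->'o', 'u'(20+1=21)->'v', 'f'(5+1=6)->'g'
Result: tvovg


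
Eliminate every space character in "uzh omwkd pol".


Input string: 'uzh omwkd pol'
Operation: remove all spaces
Words: 'uzh', 'omwkd', 'pol'
Join without spaces: uzhomwkdpol


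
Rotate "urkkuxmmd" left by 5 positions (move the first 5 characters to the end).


Input: 'urkkuxmmd', shift = 5
Operation: split at index 5 and swap parts
Front part s[0:5] = 'urkku'
Back part s[5:] = 'xmmd'
Rotated = back + front = 'xmmd' + 'urkku'
Result: xmmdurkku


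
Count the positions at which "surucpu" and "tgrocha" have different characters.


String 1: 'surucpu'
String 2: 'tgrocha'
Compare each position: pos 0: 's'!='t', pos 1: 'u'!='g', pos 2: 'r'=='r', pos 3: 'u'!='o', pos 4: 'c'=='c', pos 5: 'p'!='h', pos 6: 'u'!='a'
Differing positions: 5
Hamming distance: 5


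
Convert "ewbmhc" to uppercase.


Input string: 'ewbmhc'
Operation: convert each letter to uppercase
Mapping: 'e'->'E', 'w'->'W', 'b'->'B', 'm'->'M', 'h'->'H', 'c'->'C'
Result: EWBMHC


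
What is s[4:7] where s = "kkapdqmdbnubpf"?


Input string: 'kkapdqmdbnubpf'
Operation: slice [4:7]
Extract characters: s[4]='d', s[5]='q', s[6]='m'
Result: dqm


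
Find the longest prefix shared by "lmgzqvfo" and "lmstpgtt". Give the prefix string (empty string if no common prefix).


String 1: 'lmgzqvfo'
String 2: 'lmstpgtt'
Compare position by position:
pos 0: 'l' vs 'l' match
pos 1: 'm' vs 'm' match
pos 2: 'g' vs 's' differ -> stop
Longest common prefix: "lm" (length 2)


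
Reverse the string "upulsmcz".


Input string: 'upulsmcz'
Operation: reverse character order
Original order: 'u' -> 'p' -> 'u' -> 'l' -> 's' -> 'm' -> 'c' -> 'z'
Reversed order: 'z' -> 'c' -> 'm' -> 's' -> 'l' -> 'u' -> 'p' -> 'u'
Result: zcmslupu


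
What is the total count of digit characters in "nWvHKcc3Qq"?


Input string: 'nWvHKcc3Qq'
Operation: count digit characters (0-9)
Scan: 'n', 'W', 'v', 'H', 'K', 'c', 'c', '3'(digit), 'Q', 'q'
Digits found: 1
Result: 1


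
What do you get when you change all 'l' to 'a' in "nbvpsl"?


Input string: 'nbvpsl'
Operation: replace 'l' with 'a'
Positions of 'l': 5
After replacement: nbvpsa


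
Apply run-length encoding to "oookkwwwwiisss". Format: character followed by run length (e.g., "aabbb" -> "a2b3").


Input: 'oookkwwwwiisss'
Operation: identify consecutive runs
Runs: 'ooo' -> o3, 'kk' -> k2, 'wwww' -> w4, 'ii' -> i2, 'sss' -> s3
Encoded: o3k2w4i2s3


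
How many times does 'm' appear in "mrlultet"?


Input string: 'mrlultet'
Target character: 'm'
Scan each position: s[0]='m'
Matches found at indices: 0
Total: 1


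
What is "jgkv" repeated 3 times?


Input string: 'jgkv'
Operation: repeat 3 times
Concatenation: 'jgkv' + 'jgkv' + 'jgkv'
Result: jgkvjgkvjgkv


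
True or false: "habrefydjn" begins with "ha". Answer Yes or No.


Input string: 'habrefydjn'
Prefix to check: 'ha'
First 2 characters of input: 'ha'
Match: True
Result: Yes


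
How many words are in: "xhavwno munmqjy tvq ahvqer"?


Input string: 'xhavwno munmqjy tvq ahvqer'
Operation: split by spaces
Words found: 'xhavwno', 'munmqjy', 'tvq', 'ahvqer'
Word count: 4


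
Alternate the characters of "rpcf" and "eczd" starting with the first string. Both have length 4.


String 1: 'rpcf'
String 2: 'eczd'
Operation: alternate characters
Pairs: 'r'+'e', 'p'+'c', 'c'+'z', 'f'+'d'
Result: repcczfd


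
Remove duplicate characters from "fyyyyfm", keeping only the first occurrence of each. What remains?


Input: 'fyyyyfm'
Operation: keep first occurrence of each character
Scan: s[0]='f' new -> keep; s[1]='y' new -> keep; s[2]='y' seen -> skip; s[3]='y' seen -> skip; s[4]='y' seen -> skip; s[5]='f' seen -> skip; s[6]='m' new -> keep
Result: fym


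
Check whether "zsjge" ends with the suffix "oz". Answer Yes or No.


Input string: 'zsjge'
Suffix to check: 'oz'
Last 2 characters of input: 'ge'
Match: False
Result: No


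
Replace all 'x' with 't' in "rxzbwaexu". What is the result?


Input string: 'rxzbwaexu'
Operation: replace 'x' with 't'
Positions of 'x': 1, 7
After replacement: rtzbwaetu


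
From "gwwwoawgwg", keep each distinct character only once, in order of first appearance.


Input: 'gwwwoawgwg'
Operation: keep first occurrence of each character
Scan: s[0]='g' new -> keep; s[1]='w' new -> keep; s[2]='w' seen -> skip; s[3]='w' seen -> skip; s[4]='o' new -> keep; s[5]='a' new -> keep; s[6]='w' seen -> skip; s[7]='g' seen -> skip; s[8]='w' seen -> skip; s[9]='g' seen -> skip
Result: gwoa


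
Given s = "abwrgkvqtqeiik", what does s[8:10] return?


Input string: 'abwrgkvqtqeiik'
Operation: slice [8:10]
Extract characters: s[8]='t', s[9]='q'
Result: tq


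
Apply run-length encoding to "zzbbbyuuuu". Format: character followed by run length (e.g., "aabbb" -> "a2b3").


Input: 'zzbbbyuuuu'
Operation: identify consecutive runs
Runs: 'zz' -> z2, 'bbb' -> b3, 'y' -> y1, 'uuuu' -> u4
Encoded: z2b3y1u4


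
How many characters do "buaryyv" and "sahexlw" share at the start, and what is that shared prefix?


String 1: 'buaryyv'
String 2: 'sahexlw'
Compare position by position:
pos 0: 'b' vs 's' differ -> stop
Longest common prefix: "" (length 0)


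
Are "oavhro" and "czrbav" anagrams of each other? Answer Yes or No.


String 1: 'oavhro' -> sorted: 'ahoorv'
String 2: 'czrbav' -> sorted: 'abcrvz'
Compare sorted forms: 'ahoorv' != 'abcrvz'
Anagram: No


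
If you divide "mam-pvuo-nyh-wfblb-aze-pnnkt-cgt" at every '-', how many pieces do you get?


Input string: 'mam-pvuo-nyh-wfblb-aze-pnnkt-cgt'
Delimiter: '-'
Split result: 'mam', 'pvuo', 'nyh', 'wfblb', 'aze', 'pnnkt', 'cgt'
Number of parts: 7


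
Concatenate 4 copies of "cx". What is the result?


Input string: 'cx'
Operation: repeat 4 times
Concatenation: 'cx' + 'cx' + 'cx' + 'cx'
Result: cxcxcxcx


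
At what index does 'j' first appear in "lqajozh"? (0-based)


Input string: 'lqajozh'
Target: 'j'
Scanning left to right: s[0]='l', s[1]='q', s[2]='a', s[3]='j'
First match at index: 3


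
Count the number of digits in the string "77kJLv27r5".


Input string: '77kJLv27r5'
Operation: count digit characters (0-9)
Scan: '7'(digit), '7'(digit), 'k', 'J', 'L', 'v', '2'(digit), '7'(digit), 'r', '5'(digit)
Digits found: 5
Result: 5


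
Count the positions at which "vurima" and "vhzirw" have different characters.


String 1: 'vurima'
String 2: 'vhzirw'
Compare each position: pos 0: 'v'=='v', pos 1: 'u'!='h', pos 2: 'r'!='z', pos 3: 'i'=='i', pos 4: 'm'!='r', pos 5: 'a'!='w'
Differing positions: 4
Hamming distance: 4


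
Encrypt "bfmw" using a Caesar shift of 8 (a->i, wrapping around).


Input: 'bfmw', shift = 8
Operation: for each letter, (position + 8) mod 26
Mapping: 'b'(1+8=9)->'j', 'f'(5+8=13)->'n', 'm'(12+8=20)->'u', 'w'(22+8=30, 30 mod 26=4)->'e'
Result: jnue


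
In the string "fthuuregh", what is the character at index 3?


Input string: 'fthuuregh'
Operation: get character at index 3
Index mapping: s[0]='f', s[1]='t', s[2]='h', s[3]='u'
Result: 'u'


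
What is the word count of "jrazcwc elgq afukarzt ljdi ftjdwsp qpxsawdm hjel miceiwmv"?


Input string: 'jrazcwc elgq afukarzt ljdi ftjdwsp qpxsawdm hjel miceiwmv'
Operation: split by spaces
Words found: 'jrazcwc', 'elgq', 'afukarzt', 'ljdi', 'ftjdwsp', 'qpxsawdm', 'hjel', 'miceiwmv'
Word count: 8


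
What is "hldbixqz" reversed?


Input string: 'hldbixqz'
Operation: reverse character order
Original order: 'h' -> 'l' -> 'd' -> 'b' -> 'i' -> 'x' -> 'q' -> 'z'
Reversed order: 'z' -> 'q' -> 'x' -> 'i' -> 'b' -> 'd' -> 'l' -> 'h'
Result: zqxibdlh


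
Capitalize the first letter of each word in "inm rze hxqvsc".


Input string: 'inm rze hxqvsc'
Operation: capitalize first letter of each word
Word transformations: 'inm'->'Inm', 'rze'->'Rze', 'hxqvsc'->'Hxqvsc'
Result: Inm Rze Hxqvsc


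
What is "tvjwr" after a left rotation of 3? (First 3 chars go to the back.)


Input: 'tvjwr', shift = 3
Operation: split at index 3 and swap parts
Front part s[0:3] = 'tvj'
Back part s[3:] = 'wr'
Rotated = back + front = 'wr' + 'tvj'
Result: wrtvj


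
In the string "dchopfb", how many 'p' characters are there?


Input string: 'dchopfb'
Target character: 'p'
Scan each position: s[4]='p'
Matches found at indices: 4
Total: 1


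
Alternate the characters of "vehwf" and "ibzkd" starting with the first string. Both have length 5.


String 1: 'vehwf'
String 2: 'ibzkd'
Operation: alternate characters
Pairs: 'v'+'i', 'e'+'b', 'h'+'z', 'w'+'k', 'f'+'d'
Result: viebhzwkfd


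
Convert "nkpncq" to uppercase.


Input string: 'nkpncq'
Operation: convert each letter to uppercase
Mapping: 'n'->'N', 'k'->'K', 'p'->'P', 'n'->'N', 'c'->'C', 'q'->'Q'
Result: NKPNCQ


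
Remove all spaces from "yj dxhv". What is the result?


Input string: 'yj dxhv'
Operation: remove all spaces
Words: 'yj', 'dxhv'
Join without spaces: yjdxhv


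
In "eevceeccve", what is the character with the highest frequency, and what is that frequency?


Input: 'eevceeccve'
Operation: tally each character
Counts: 'c':3, 'e':5, 'v':2
Maximum: 'e' appears 5 times


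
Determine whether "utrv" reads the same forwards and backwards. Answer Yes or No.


Input string: 'utrv'
Reversed: 'vrtu'
Compare pairs: s[0]='u' vs s[3]='v' (mismatch), s[1]='t' vs s[2]='r' (mismatch)
Palindrome: No


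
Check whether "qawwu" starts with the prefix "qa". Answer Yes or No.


Input string: 'qawwu'
Prefix to check: 'qa'
First 2 characters of input: 'qa'
Match: True
Result: Yes


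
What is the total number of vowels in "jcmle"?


Input string: 'jcmle'
Operation: count vowels (a, e, i, o, u)
Scan: s[0]='j', s[1]='c', s[2]='m', s[3]='l', s[4]='e' (vowel)
Vowels found: 1
Result: 1


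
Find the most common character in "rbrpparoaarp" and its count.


Input: 'rbrpparoaarp'
Operation: tally each character
Counts: 'a':3, 'b':1, 'o':1, 'p':3, 'r':4
Maximum: 'r' appears 4 times


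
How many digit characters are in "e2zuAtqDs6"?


Input string: 'e2zuAtqDs6'
Operation: count digit characters (0-9)
Scan: 'e', '2'(digit), 'z', 'u', 'A', 't', 'q', 'D', 's', '6'(digit)
Digits found: 2
Result: 2


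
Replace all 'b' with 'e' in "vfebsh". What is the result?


Input string: 'vfebsh'
Operation: replace 'b' with 'e'
Positions of 'b': 3
After replacement: vfeesh


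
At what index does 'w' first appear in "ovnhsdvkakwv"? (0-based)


Input string: 'ovnhsdvkakwv'
Target: 'w'
Scanning left to right: s[0]='o', s[1]='v', s[2]='n', s[3]='h', s[4]='s', s[5]='d', s[6]='v', s[7]='k', s[8]='a', s[9]='k', s[10]='w'
First match at index: 10


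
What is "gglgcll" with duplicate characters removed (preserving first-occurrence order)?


Input: 'gglgcll'
Operation: keep first occurrence of each character
Scan: s[0]='g' new -> keep; s[1]='g' seen -> skip; s[2]='l' new -> keep; s[3]='g' seen -> skip; s[4]='c' new -> keep; s[5]='l' seen -> skip; s[6]='l' seen -> skip
Result: glc


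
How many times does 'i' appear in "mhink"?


Input string: 'mhink'
Target character: 'i'
Scan each position: s[2]='i'
Matches found at indices: 2
Total: 1


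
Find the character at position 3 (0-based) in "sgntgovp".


Input string: 'sgntgovp'
Operation: get character at index 3
Index mapping: s[0]='s', s[1]='g', s[2]='n', s[3]='t'
Result: 't'


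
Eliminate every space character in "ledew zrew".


Input string: 'ledew zrew'
Operation: remove all spaces
Words: 'ledew', 'zrew'
Join without spaces: ledewzrew


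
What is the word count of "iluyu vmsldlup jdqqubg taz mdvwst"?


Input string: 'iluyu vmsldlup jdqqubg taz mdvwst'
Operation: split by spaces
Words found: 'iluyu', 'vmsldlup', 'jdqqubg', 'taz', 'mdvwst'
Word count: 5


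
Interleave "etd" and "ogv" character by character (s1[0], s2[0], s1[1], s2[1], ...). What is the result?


String 1: 'etd'
String 2: 'ogv'
Operation: alternate characters
Pairs: 'e'+'o', 't'+'g', 'd'+'v'
Result: eotgdv


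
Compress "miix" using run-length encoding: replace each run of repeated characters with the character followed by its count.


Input: 'miix'
Operation: identify consecutive runs
Runs: 'm' -> m1, 'ii' -> i2, 'x' -> x1
Encoded: m1i2x1


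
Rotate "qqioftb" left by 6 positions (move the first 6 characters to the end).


Input: 'qqioftb', shift = 6
Operation: split at index 6 and swap parts
Front part s[0:6] = 'qqioft'
Back part s[6:] = 'b'
Rotated = back + front = 'b' + 'qqioft'
Result: bqqioft


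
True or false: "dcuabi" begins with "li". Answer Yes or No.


Input string: 'dcuabi'
Prefix to check: 'li'
First 2 characters of input: 'dc'
Match: False
Result: No


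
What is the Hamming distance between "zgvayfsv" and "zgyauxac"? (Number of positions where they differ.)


String 1: 'zgvayfsv'
String 2: 'zgyauxac'
Compare each position: pos 0: 'z'=='z', pos 1: 'g'=='g', pos 2: 'v'!='y', pos 3: 'a'=='a', pos 4: 'y'!='u', pos 5: 'f'!='x', pos 6: 's'!='a', pos 7: 'v'!='c'
Differing positions: 5
Hamming distance: 5


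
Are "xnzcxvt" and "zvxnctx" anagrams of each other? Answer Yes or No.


String 1: 'xnzcxvt' -> sorted: 'cntvxxz'
String 2: 'zvxnctx' -> sorted: 'cntvxxz'
Compare sorted forms: 'cntvxxz' == 'cntvxxz'
Anagram: Yes


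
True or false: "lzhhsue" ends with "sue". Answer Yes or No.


Input string: 'lzhhsue'
Suffix to check: 'sue'
Last 3 characters of input: 'sue'
Match: True
Result: Yes


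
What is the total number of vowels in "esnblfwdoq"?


Input string: 'esnblfwdoq'
Operation: count vowels (a, e, i, o, u)
Scan: s[0]='e' (vowel), s[1]='s', s[2]='n', s[3]='b', s[4]='l', s[5]='f', s[6]='w', s[7]='d', s[8]='o' (vowel), s[9]='q'
Vowels found: 2
Result: 2


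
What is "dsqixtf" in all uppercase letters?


Input string: 'dsqixtf'
Operation: convert each letter to uppercase
Mapping: 'd'->'D', 's'->'S', 'q'->'Q', 'i'->'I', 'x'->'X', 't'->'T', 'f'->'F'
Result: DSQIXTF


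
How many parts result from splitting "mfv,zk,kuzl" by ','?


Input string: 'mfv,zk,kuzl'
Delimiter: ','
Split result: 'mfv', 'zk', 'kuzl'
Number of parts: 3


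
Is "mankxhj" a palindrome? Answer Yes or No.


Input string: 'mankxhj'
Reversed: 'jhxknam'
Compare pairs: s[0]='m' vs s[6]='j' (mismatch), s[1]='a' vs s[5]='h' (mismatch), s[2]='n' vs s[4]='x' (mismatch)
Palindrome: No


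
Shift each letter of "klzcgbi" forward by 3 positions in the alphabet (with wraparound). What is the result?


Input: 'klzcgbi', shift = 3
Operation: for each letter, (position + 3) mod 26
Mapping: 'k'(10+3=13)->'n', 'l'(11+3=14)->'o', 'z'(25+3=28, 28 mod 26=2)->'c', 'c'(2+3=5)->'f', 'g'(6+3=9)->'j', 'b'(1+3=4)->'e', 'i'(8+3=11)->'l'
Result: nocfjel


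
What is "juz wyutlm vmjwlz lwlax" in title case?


Input string: 'juz wyutlm vmjwlz lwlax'
Operation: capitalize first letter of each word
Word transformations: 'juz'->'Juz', 'wyutlm'->'Wyutlm', 'vmjwlz'->'Vmjwlz', 'lwlax'->'Lwlax'
Result: Juz Wyutlm Vmjwlz Lwlax


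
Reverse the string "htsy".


Input string: 'htsy'
Operation: reverse character order
Original order: 'h' -> 't' -> 's' -> 'y'
Reversed order: 'y' -> 's' -> 't' -> 'h'
Result: ysth


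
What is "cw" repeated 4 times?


Input string: 'cw'
Operation: repeat 4 times
Concatenation: 'cw' + 'cw' + 'cw' + 'cw'
Result: cwcwcwcw


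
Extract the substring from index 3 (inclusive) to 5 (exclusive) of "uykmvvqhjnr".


Input string: 'uykmvvqhjnr'
Operation: slice [3:5]
Extract characters: s[3]='m', s[4]='v'
Result: mv


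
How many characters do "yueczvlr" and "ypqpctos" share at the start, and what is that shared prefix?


String 1: 'yueczvlr'
String 2: 'ypqpctos'
Compare position by position:
pos 0: 'y' vs 'y' match
pos 1: 'u' vs 'p' differ -> stop
Longest common prefix: "y" (length 1)


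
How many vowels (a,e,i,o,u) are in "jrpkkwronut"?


Input string: 'jrpkkwronut'
Operation: count vowels (a, e, i, o, u)
Scan: s[0]='j', s[1]='r', s[2]='p', s[3]='k', s[4]='k', s[5]='w', s[6]='r', s[7]='o' (vowel), s[8]='n', s[9]='u' (vowel), s[10]='t'
Vowels found: 2
Result: 2


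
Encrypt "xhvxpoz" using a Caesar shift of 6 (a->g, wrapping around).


Input: 'xhvxpoz', shift = 6
Operation: for each letter, (position + 6) mod 26
Mapping: 'x'(23+6=29, 29 mod 26=3)->'d', 'h'(7+6=13)->'n', 'v'(21+6=27, 27 mod 26=1)->'b', 'x'(23+6=29, 29 mod 26=3)->'d', 'p'(15+6=21)->'v', 'o'(14+6=20)->'u', 'z'(25+6=31, 31 mod 26=5)->'f'
Result: dnbdvuf


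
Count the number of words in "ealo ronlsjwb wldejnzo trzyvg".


Input string: 'ealo ronlsjwb wldejnzo trzyvg'
Operation: split by spaces
Words found: 'ealo', 'ronlsjwb', 'wldejnzo', 'trzyvg'
Word count: 4


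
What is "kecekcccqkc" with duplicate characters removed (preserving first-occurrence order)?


Input: 'kecekcccqkc'
Operation: keep first occurrence of each character
Scan: s[0]='k' new -> keep; s[1]='e' new -> keep; s[2]='c' new -> keep; s[3]='e' seen -> skip; s[4]='k' seen -> skip; s[5]='c' seen -> skip; s[6]='c' seen -> skip; s[7]='c' seen -> skip; s[8]='q' new -> keep; s[9]='k' seen -> skip; s[10]='c' seen -> skip
Result: kecq


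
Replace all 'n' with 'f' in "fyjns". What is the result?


Input string: 'fyjns'
Operation: replace 'n' with 'f'
Positions of 'n': 3
After replacement: fyjfs


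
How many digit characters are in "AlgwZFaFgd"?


Input string: 'AlgwZFaFgd'
Operation: count digit characters (0-9)
Scan: 'A', 'l', 'g', 'w', 'Z', 'F', 'a', 'F', 'g', 'd'
Digits found: 0
Result: 0


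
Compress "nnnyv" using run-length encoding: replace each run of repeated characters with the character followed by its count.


Input: 'nnnyv'
Operation: identify consecutive runs
Runs: 'nnn' -> n3, 'y' -> y1, 'v' -> v1
Encoded: n3y1v1


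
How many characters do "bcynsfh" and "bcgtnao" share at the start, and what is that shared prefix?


String 1: 'bcynsfh'
String 2: 'bcgtnao'
Compare position by position:
pos 0: 'b' vs 'b' match
pos 1: 'c' vs 'c' match
pos 2: 'y' vs 'g' differ -> stop
Longest common prefix: "bc" (length 2)


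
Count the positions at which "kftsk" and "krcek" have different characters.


String 1: 'kftsk'
String 2: 'krcek'
Compare each position: pos 0: 'k'=='k', pos 1: 'f'!='r', pos 2: 't'!='c', pos 3: 's'!='e', pos 4: 'k'=='k'
Differing positions: 3
Hamming distance: 3


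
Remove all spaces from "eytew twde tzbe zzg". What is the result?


Input string: 'eytew twde tzbe zzg'
Operation: remove all spaces
Words: 'eytew', 'twde', 'tzbe', 'zzg'
Join without spaces: eytewtwdetzbezzg


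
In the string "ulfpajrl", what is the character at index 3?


Input string: 'ulfpajrl'
Operation: get character at index 3
Index mapping: s[0]='u', s[1]='l', s[2]='f', s[3]='p'
Result: 'p'


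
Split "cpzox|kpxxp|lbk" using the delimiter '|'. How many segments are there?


Input string: 'cpzox|kpxxp|lbk'
Delimiter: '|'
Split result: 'cpzox', 'kpxxp', 'lbk'
Number of parts: 3


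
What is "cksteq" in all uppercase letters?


Input string: 'cksteq'
Operation: convert each letter to uppercase
Mapping: 'c'->'C', 'k'->'K', 's'->'S', 't'->'T', 'e'->'E', 'q'->'Q'
Result: CKSTEQ


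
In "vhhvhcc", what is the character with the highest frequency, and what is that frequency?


Input: 'vhhvhcc'
Operation: tally each character
Counts: 'c':2, 'h':3, 'v':2
Maximum: 'h' appears 3 times


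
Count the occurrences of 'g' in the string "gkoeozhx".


Input string: 'gkoeozhx'
Target character: 'g'
Scan each position: s[0]='g'
Matches found at indices: 0
Total: 1


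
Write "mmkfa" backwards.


Input string: 'mmkfa'
Operation: reverse character order
Original order: 'm' -> 'm' -> 'k' -> 'f' -> 'a'
Reversed order: 'a' -> 'f' -> 'k' -> 'm' -> 'm'
Result: afkmm


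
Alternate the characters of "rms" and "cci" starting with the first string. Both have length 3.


String 1: 'rms'
String 2: 'cci'
Operation: alternate characters
Pairs: 'r'+'c', 'm'+'c', 's'+'i'
Result: rcmcsi


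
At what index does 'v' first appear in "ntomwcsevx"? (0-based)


Input string: 'ntomwcsevx'
Target: 'v'
Scanning left to right: s[0]='n', s[1]='t', s[2]='o', s[3]='m', s[4]='w', s[5]='c', s[6]='s', s[7]='e', s[8]='v'
First match at index: 8


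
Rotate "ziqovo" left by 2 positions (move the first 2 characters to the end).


Input: 'ziqovo', shift = 2
Operation: split at index 2 and swap parts
Front part s[0:2] = 'zi'
Back part s[2:] = 'qovo'
Rotated = back + front = 'qovo' + 'zi'
Result: qovozi


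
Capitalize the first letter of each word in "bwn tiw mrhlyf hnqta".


Input string: 'bwn tiw mrhlyf hnqta'
Operation: capitalize first letter of each word
Word transformations: 'bwn'->'Bwn', 'tiw'->'Tiw', 'mrhlyf'->'Mrhlyf', 'hnqta'->'Hnqta'
Result: Bwn Tiw Mrhlyf Hnqta


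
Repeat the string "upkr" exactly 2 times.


Input string: 'upkr'
Operation: repeat 2 times
Concatenation: 'upkr' + 'upkr'
Result: upkrupkr


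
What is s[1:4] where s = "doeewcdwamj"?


Input string: 'doeewcdwamj'
Operation: slice [1:4]
Extract characters: s[1]='o', s[2]='e', s[3]='e'
Result: oee


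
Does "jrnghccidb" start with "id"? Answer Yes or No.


Input string: 'jrnghccidb'
Prefix to check: 'id'
First 2 characters of input: 'jr'
Match: False
Result: No


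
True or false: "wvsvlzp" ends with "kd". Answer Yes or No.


Input string: 'wvsvlzp'
Suffix to check: 'kd'
Last 2 characters of input: 'zp'
Match: False
Result: No


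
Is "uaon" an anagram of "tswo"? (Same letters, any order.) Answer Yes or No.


String 1: 'tswo' -> sorted: 'ostw'
String 2: 'uaon' -> sorted: 'anou'
Compare sorted forms: 'ostw' != 'anou'
Anagram: No


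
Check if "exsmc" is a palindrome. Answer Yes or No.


Input string: 'exsmc'
Reversed: 'cmsxe'
Compare pairs: s[0]='e' vs s[4]='c' (mismatch), s[1]='x' vs s[3]='m' (mismatch)
Palindrome: No


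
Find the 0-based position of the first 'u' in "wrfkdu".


Input string: 'wrfkdu'
Target: 'u'
Scanning left to right: s[0]='w', s[1]='r', s[2]='f', s[3]='k', s[4]='d', s[5]='u'
First match at index: 5


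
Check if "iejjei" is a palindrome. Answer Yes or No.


Input string: 'iejjei'
Reversed: 'iejjei'
Compare pairs: s[0]='i' vs s[5]='i' (match), s[1]='e' vs s[4]='e' (match), s[2]='j' vs s[3]='j' (match)
Palindrome: Yes


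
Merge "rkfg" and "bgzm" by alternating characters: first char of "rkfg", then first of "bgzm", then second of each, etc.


String 1: 'rkfg'
String 2: 'bgzm'
Operation: alternate characters
Pairs: 'r'+'b', 'k'+'g', 'f'+'z', 'g'+'m'
Result: rbkgfzgm


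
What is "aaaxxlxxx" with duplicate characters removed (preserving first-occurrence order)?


Input: 'aaaxxlxxx'
Operation: keep first occurrence of each character
Scan: s[0]='a' new -> keep; s[1]='a' seen -> skip; s[2]='a' seen -> skip; s[3]='x' new -> keep; s[4]='x' seen -> skip; s[5]='l' new -> keep; s[6]='x' seen -> skip; s[7]='x' seen -> skip; s[8]='x' seen -> skip
Result: axl


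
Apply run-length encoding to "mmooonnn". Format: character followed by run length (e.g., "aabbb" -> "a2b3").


Input: 'mmooonnn'
Operation: identify consecutive runs
Runs: 'mm' -> m2, 'ooo' -> o3, 'nnn' -> n3
Encoded: m2o3n3


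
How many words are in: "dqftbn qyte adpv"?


Input string: 'dqftbn qyte adpv'
Operation: split by spaces
Words found: 'dqftbn', 'qyte', 'adpv'
Word count: 3


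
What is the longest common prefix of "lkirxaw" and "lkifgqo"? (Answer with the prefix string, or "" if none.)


String 1: 'lkirxaw'
String 2: 'lkifgqo'
Compare position by position:
pos 0: 'l' vs 'l' match
pos 1: 'k' vs 'k' match
pos 2: 'i' vs 'i' match
pos 3: 'r' vs 'f' differ -> stop
Longest common prefix: "lki" (length 3)


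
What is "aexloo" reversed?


Input string: 'aexloo'
Operation: reverse character order
Original order: 'a' -> 'e' -> 'x' -> 'l' -> 'o' -> 'o'
Reversed order: 'o' -> 'o' -> 'l' -> 'x' -> 'e' -> 'a'
Result: oolxea


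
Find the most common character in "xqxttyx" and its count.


Input: 'xqxttyx'
Operation: tally each character
Counts: 'q':1, 't':2, 'x':3, 'y':1
Maximum: 'x' appears 3 times


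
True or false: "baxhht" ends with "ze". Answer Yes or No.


Input string: 'baxhht'
Suffix to check: 'ze'
Last 2 characters of input: 'ht'
Match: False
Result: No


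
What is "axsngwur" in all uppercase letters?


Input string: 'axsngwur'
Operation: convert each letter to uppercase
Mapping: 'a'->'A', 'x'->'X', 's'->'S', 'n'->'N', 'g'->'G', 'w'->'W', 'u'->'U', 'r'->'R'
Result: AXSNGWUR


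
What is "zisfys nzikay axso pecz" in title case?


Input string: 'zisfys nzikay axso pecz'
Operation: capitalize first letter of each word
Word transformations: 'zisfys'->'Zisfys', 'nzikay'->'Nzikay', 'axso'->'Axso', 'pecz'->'Pecz'
Result: Zisfys Nzikay Axso Pecz


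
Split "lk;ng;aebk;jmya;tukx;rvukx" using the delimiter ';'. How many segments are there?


Input string: 'lk;ng;aebk;jmya;tukx;rvukx'
Delimiter: ';'
Split result: 'lk', 'ng', 'aebk', 'jmya', 'tukx', 'rvukx'
Number of parts: 6


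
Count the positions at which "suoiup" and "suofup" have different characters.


String 1: 'suoiup'
String 2: 'suofup'
Compare each position: pos 0: 's'=='s', pos 1: 'u'=='u', pos 2: 'o'=='o', pos 3: 'i'!='f', pos 4: 'u'=='u', pos 5: 'p'=='p'
Differing positions: 1
Hamming distance: 1


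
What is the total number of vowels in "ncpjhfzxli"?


Input string: 'ncpjhfzxli'
Operation: count vowels (a, e, i, o, u)
Scan: s[0]='n', s[1]='c', s[2]='p', s[3]='j', s[4]='h', s[5]='f', s[6]='z', s[7]='x', s[8]='l', s[9]='i' (vowel)
Vowels found: 1
Result: 1


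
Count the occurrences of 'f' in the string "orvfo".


Input string: 'orvfo'
Target character: 'f'
Scan each position: s[3]='f'
Matches found at indices: 3
Total: 1


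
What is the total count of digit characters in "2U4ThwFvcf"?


Input string: '2U4ThwFvcf'
Operation: count digit characters (0-9)
Scan: '2'(digit), 'U', '4'(digit), 'T', 'h', 'w', 'F', 'v', 'c', 'f'
Digits found: 2
Result: 2


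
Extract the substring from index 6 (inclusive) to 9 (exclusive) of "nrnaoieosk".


Input string: 'nrnaoieosk'
Operation: slice [6:9]
Extract characters: s[6]='e', s[7]='o', s[8]='s'
Result: eos


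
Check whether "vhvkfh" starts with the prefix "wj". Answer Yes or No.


Input string: 'vhvkfh'
Prefix to check: 'wj'
First 2 characters of input: 'vh'
Match: False
Result: No


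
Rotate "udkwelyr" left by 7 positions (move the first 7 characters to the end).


Input: 'udkwelyr', shift = 7
Operation: split at index 7 and swap parts
Front part s[0:7] = 'udkwely'
Back part s[7:] = 'r'
Rotated = back + front = 'r' + 'udkwely'
Result: rudkwely


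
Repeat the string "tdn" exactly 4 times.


Input string: 'tdn'
Operation: repeat 4 times
Concatenation: 'tdn' + 'tdn' + 'tdn' + 'tdn'
Result: tdntdntdntdn


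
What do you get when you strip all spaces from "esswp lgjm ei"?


Input string: 'esswp lgjm ei'
Operation: remove all spaces
Words: 'esswp', 'lgjm', 'ei'
Join without spaces: esswplgjmei


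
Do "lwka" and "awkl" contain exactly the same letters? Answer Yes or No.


String 1: 'lwka' -> sorted: 'aklw'
String 2: 'awkl' -> sorted: 'aklw'
Compare sorted forms: 'aklw' == 'aklw'
Anagram: Yes


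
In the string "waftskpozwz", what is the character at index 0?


Input string: 'waftskpozwz'
Operation: get character at index 0
Index mapping: s[0]='w'
Result: 'w'


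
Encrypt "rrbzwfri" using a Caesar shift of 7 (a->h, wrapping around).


Input: 'rrbzwfri', shift = 7
Operation: for each letter, (position + 7) mod 26
Mapping: 'r'(17+7=24)->'y', 'r'(17+7=24)->'y', 'b'(1+7=8)->'i', 'z'(25+7=32, 32 mod 26=6)->'g', 'w'(22+7=29, 29 mod 26=3)->'d', 'f'(5+7=12)->'m', 'r'(17+7=24)->'y', 'i'(8+7=15)->'p'
Result: yyigdmyp


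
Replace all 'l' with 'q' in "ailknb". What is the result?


Input string: 'ailknb'
Operation: replace 'l' with 'q'
Positions of 'l': 2
After replacement: aiqknb


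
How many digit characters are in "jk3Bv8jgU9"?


Input string: 'jk3Bv8jgU9'
Operation: count digit characters (0-9)
Scan: 'j', 'k', '3'(digit), 'B', 'v', '8'(digit), 'j', 'g', 'U', '9'(digit)
Digits found: 3
Result: 3


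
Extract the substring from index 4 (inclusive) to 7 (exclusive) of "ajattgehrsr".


Input string: 'ajattgehrsr'
Operation: slice [4:7]
Extract characters: s[4]='t', s[5]='g', s[6]='e'
Result: tge


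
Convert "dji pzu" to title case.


Input string: 'dji pzu'
Operation: capitalize first letter of each word
Word transformations: 'dji'->'Dji', 'pzu'->'Pzu'
Result: Dji Pzu


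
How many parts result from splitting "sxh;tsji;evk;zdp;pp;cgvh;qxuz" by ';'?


Input string: 'sxh;tsji;evk;zdp;pp;cgvh;qxuz'
Delimiter: ';'
Split result: 'sxh', 'tsji', 'evk', 'zdp', 'pp', 'cgvh', 'qxuz'
Number of parts: 7
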